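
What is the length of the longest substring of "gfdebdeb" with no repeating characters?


Input: "gfdebdeb"
Sliding window (track last position of each char):
  Position 0 ('g'): window [0,0] length 1 -- new best
  Position 1 ('f'): window [0,1] length 2 -- new best
  Position 2 ('d'): window [0,2] length 3 -- new best
  Position 3 ('e'): window [0,3] length 4 -- new best
  Position 4 ('b'): window [0,4] length 5 -- new best
  Position 5 ('d'): repeat (last at 2), move window start to 3
  Position 5 ('d'): window [3,5] length 3
  Position 6 ('e'): repeat (last at 3), move window start to 4
  Position 6 ('e'): window [4,6] length 3
  Position 7 ('b'): repeat (last at 4), move window start to 5
  Position 7 ('b'): window [5,7] length 3
Longest substring with no repeats: "gfdeb" with length 5

5


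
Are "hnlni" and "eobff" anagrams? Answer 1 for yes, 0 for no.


Strings: "hnlni", "eobff"
Sorted first:  hilnn
Sorted second: beffo
Differ at position 0: 'h' vs 'b' => not anagrams

0


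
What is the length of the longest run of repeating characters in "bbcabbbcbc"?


Input: "bbcabbbcbc"
Scanning for longest run:
  Position 1 ('b'): continues run of 'b', length=2
  Position 2 ('c'): new char, reset run to 1
  Position 3 ('a'): new char, reset run to 1
  Position 4 ('b'): new char, reset run to 1
  Position 5 ('b'): continues run of 'b', length=2
  Position 6 ('b'): continues run of 'b', length=3
  Position 7 ('c'): new char, reset run to 1
  Position 8 ('b'): new char, reset run to 1
  Position 9 ('c'): new char, reset run to 1
Longest run: 'b' with length 3

3


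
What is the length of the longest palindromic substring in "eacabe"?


Input: "eacabe"
Checking substrings for palindromes:
  [1:4] "aca" (len 3) => palindrome
Longest palindromic substring: "aca" with length 3

3


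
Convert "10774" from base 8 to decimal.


Input: "10774" in base 8
Positional expansion:
  Digit '1' (value 1) x 8^4 = 4096
  Digit '0' (value 0) x 8^3 = 0
  Digit '7' (value 7) x 8^2 = 448
  Digit '7' (value 7) x 8^1 = 56
  Digit '4' (value 4) x 8^0 = 4
Sum = 4604

4604


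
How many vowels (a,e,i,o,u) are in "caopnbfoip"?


Input: caopnbfoip
Checking each character:
  'c' at position 0: consonant
  'a' at position 1: vowel (running total: 1)
  'o' at position 2: vowel (running total: 2)
  'p' at position 3: consonant
  'n' at position 4: consonant
  'b' at position 5: consonant
  'f' at position 6: consonant
  'o' at position 7: vowel (running total: 3)
  'i' at position 8: vowel (running total: 4)
  'p' at position 9: consonant
Total vowels: 4

4


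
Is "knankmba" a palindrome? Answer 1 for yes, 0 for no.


Input: knankmba
Reversed: abmknank
  Compare pos 0 ('k') with pos 7 ('a'): MISMATCH
  Compare pos 1 ('n') with pos 6 ('b'): MISMATCH
  Compare pos 2 ('a') with pos 5 ('m'): MISMATCH
  Compare pos 3 ('n') with pos 4 ('k'): MISMATCH
Result: not a palindrome

0


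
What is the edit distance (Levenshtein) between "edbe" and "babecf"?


Computing edit distance: "edbe" -> "babecf"
DP table:
           b    a    b    e    c    f
      0    1    2    3    4    5    6
  e   1    1    2    3    3    4    5
  d   2    2    2    3    4    4    5
  b   3    2    3    2    3    4    5
  e   4    3    3    3    2    3    4
Edit distance = dp[4][6] = 4

4


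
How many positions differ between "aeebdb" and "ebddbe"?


Comparing "aeebdb" and "ebddbe" position by position:
  Position 0: 'a' vs 'e' => DIFFER
  Position 1: 'e' vs 'b' => DIFFER
  Position 2: 'e' vs 'd' => DIFFER
  Position 3: 'b' vs 'd' => DIFFER
  Position 4: 'd' vs 'b' => DIFFER
  Position 5: 'b' vs 'e' => DIFFER
Positions that differ: 6

6


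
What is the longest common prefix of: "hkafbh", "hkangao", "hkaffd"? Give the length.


Words: hkafbh, hkangao, hkaffd
  Position 0: all 'h' => match
  Position 1: all 'k' => match
  Position 2: all 'a' => match
  Position 3: ('f', 'n', 'f') => mismatch, stop
LCP = "hka" (length 3)

3


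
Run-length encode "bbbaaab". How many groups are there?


Input: bbbaaab
Scanning for consecutive runs:
  Group 1: 'b' x 3 (positions 0-2)
  Group 2: 'a' x 3 (positions 3-5)
  Group 3: 'b' x 1 (positions 6-6)
Total groups: 3

3


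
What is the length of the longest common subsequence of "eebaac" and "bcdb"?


LCS of "eebaac" and "bcdb"
DP table:
           b    c    d    b
      0    0    0    0    0
  e   0    0    0    0    0
  e   0    0    0    0    0
  b   0    1    1    1    1
  a   0    1    1    1    1
  a   0    1    1    1    1
  c   0    1    2    2    2
LCS length = dp[6][4] = 2

2


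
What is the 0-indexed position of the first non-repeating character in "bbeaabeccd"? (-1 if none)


Input: bbeaabeccd
Character frequencies:
  'a': 2
  'b': 3
  'c': 2
  'd': 1
  'e': 2
Scanning left to right for freq == 1:
  Position 0 ('b'): freq=3, skip
  Position 1 ('b'): freq=3, skip
  Position 2 ('e'): freq=2, skip
  Position 3 ('a'): freq=2, skip
  Position 4 ('a'): freq=2, skip
  Position 5 ('b'): freq=3, skip
  Position 6 ('e'): freq=2, skip
  Position 7 ('c'): freq=2, skip
  Position 8 ('c'): freq=2, skip
  Position 9 ('d'): unique! => answer = 9

9


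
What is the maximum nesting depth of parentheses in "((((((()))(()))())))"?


Input: "((((((()))(()))())))"
Tracking depth:
  Position 0 '(': depth becomes 1
  Position 1 '(': depth becomes 2
  Position 2 '(': depth becomes 3
  Position 3 '(': depth becomes 4
  Position 4 '(': depth becomes 5
  Position 5 '(': depth becomes 6
  Position 6 '(': depth becomes 7
  Position 7 ')': depth becomes 6
  Position 8 ')': depth becomes 5
  Position 9 ')': depth becomes 4
  Position 10 '(': depth becomes 5
  Position 11 '(': depth becomes 6
  Position 12 ')': depth becomes 5
  Position 13 ')': depth becomes 4
  Position 14 ')': depth becomes 3
  Position 15 '(': depth becomes 4
  Position 16 ')': depth becomes 3
  Position 17 ')': depth becomes 2
  Position 18 ')': depth becomes 1
  Position 19 ')': depth becomes 0
Maximum depth reached: 7

7


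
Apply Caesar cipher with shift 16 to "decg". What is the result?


Caesar cipher: shift "decg" by 16
  'd' (pos 3) + 16 = pos 19 = 't'
  'e' (pos 4) + 16 = pos 20 = 'u'
  'c' (pos 2) + 16 = pos 18 = 's'
  'g' (pos 6) + 16 = pos 22 = 'w'
Result: tusw

tusw


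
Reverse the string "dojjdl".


Input: dojjdl
Reading characters right to left:
  Position 5: 'l'
  Position 4: 'd'
  Position 3: 'j'
  Position 2: 'j'
  Position 1: 'o'
  Position 0: 'd'
Reversed: ldjjod

ldjjod


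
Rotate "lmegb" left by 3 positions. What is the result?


Input: "lmegb", rotate left by 3
First 3 characters: "lme"
Remaining characters: "gb"
Concatenate remaining + first: "gb" + "lme" = "gblme"

gblme


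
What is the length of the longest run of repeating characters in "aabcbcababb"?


Input: "aabcbcababb"
Scanning for longest run:
  Position 1 ('a'): continues run of 'a', length=2
  Position 2 ('b'): new char, reset run to 1
  Position 3 ('c'): new char, reset run to 1
  Position 4 ('b'): new char, reset run to 1
  Position 5 ('c'): new char, reset run to 1
  Position 6 ('a'): new char, reset run to 1
  Position 7 ('b'): new char, reset run to 1
  Position 8 ('a'): new char, reset run to 1
  Position 9 ('b'): new char, reset run to 1
  Position 10 ('b'): continues run of 'b', length=2
Longest run: 'a' with length 2

2


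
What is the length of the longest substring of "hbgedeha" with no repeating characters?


Input: "hbgedeha"
Sliding window (track last position of each char):
  Position 0 ('h'): window [0,0] length 1 -- new best
  Position 1 ('b'): window [0,1] length 2 -- new best
  Position 2 ('g'): window [0,2] length 3 -- new best
  Position 3 ('e'): window [0,3] length 4 -- new best
  Position 4 ('d'): window [0,4] length 5 -- new best
  Position 5 ('e'): repeat (last at 3), move window start to 4
  Position 5 ('e'): window [4,5] length 2
  Position 6 ('h'): window [4,6] length 3
  Position 7 ('a'): window [4,7] length 4
Longest substring with no repeats: "hbged" with length 5

5


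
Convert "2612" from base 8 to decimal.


Input: "2612" in base 8
Positional expansion:
  Digit '2' (value 2) x 8^3 = 1024
  Digit '6' (value 6) x 8^2 = 384
  Digit '1' (value 1) x 8^1 = 8
  Digit '2' (value 2) x 8^0 = 2
Sum = 1418

1418


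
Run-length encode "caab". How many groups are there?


Input: caab
Scanning for consecutive runs:
  Group 1: 'c' x 1 (positions 0-0)
  Group 2: 'a' x 2 (positions 1-2)
  Group 3: 'b' x 1 (positions 3-3)
Total groups: 3

3


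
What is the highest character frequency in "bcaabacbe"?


Input: bcaabacbe
Character counts:
  'a': 3
  'b': 3
  'c': 2
  'e': 1
Maximum frequency: 3

3


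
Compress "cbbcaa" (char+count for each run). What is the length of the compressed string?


Input: cbbcaa
Runs:
  'c' x 1 => "c1"
  'b' x 2 => "b2"
  'c' x 1 => "c1"
  'a' x 2 => "a2"
Compressed: "c1b2c1a2"
Compressed length: 8

8


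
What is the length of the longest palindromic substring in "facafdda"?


Input: "facafdda"
Checking substrings for palindromes:
  [0:5] "facaf" (len 5) => palindrome
  [1:4] "aca" (len 3) => palindrome
  [5:7] "dd" (len 2) => palindrome
Longest palindromic substring: "facaf" with length 5

5


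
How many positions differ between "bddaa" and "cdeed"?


Comparing "bddaa" and "cdeed" position by position:
  Position 0: 'b' vs 'c' => DIFFER
  Position 1: 'd' vs 'd' => same
  Position 2: 'd' vs 'e' => DIFFER
  Position 3: 'a' vs 'e' => DIFFER
  Position 4: 'a' vs 'd' => DIFFER
Positions that differ: 4

4


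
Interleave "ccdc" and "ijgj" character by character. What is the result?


Interleaving "ccdc" and "ijgj":
  Position 0: 'c' from first, 'i' from second => "ci"
  Position 1: 'c' from first, 'j' from second => "cj"
  Position 2: 'd' from first, 'g' from second => "dg"
  Position 3: 'c' from first, 'j' from second => "cj"
Result: cicjdgcj

cicjdgcj


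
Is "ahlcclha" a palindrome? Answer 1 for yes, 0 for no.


Input: ahlcclha
Reversed: ahlcclha
  Compare pos 0 ('a') with pos 7 ('a'): match
  Compare pos 1 ('h') with pos 6 ('h'): match
  Compare pos 2 ('l') with pos 5 ('l'): match
  Compare pos 3 ('c') with pos 4 ('c'): match
Result: palindrome

1


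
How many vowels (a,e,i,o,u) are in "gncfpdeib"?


Input: gncfpdeib
Checking each character:
  'g' at position 0: consonant
  'n' at position 1: consonant
  'c' at position 2: consonant
  'f' at position 3: consonant
  'p' at position 4: consonant
  'd' at position 5: consonant
  'e' at position 6: vowel (running total: 1)
  'i' at position 7: vowel (running total: 2)
  'b' at position 8: consonant
Total vowels: 2

2


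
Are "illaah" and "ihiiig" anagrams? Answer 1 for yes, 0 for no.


Strings: "illaah", "ihiiig"
Sorted first:  aahill
Sorted second: ghiiii
Differ at position 0: 'a' vs 'g' => not anagrams

0


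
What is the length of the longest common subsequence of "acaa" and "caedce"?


LCS of "acaa" and "caedce"
DP table:
           c    a    e    d    c    e
      0    0    0    0    0    0    0
  a   0    0    1    1    1    1    1
  c   0    1    1    1    1    2    2
  a   0    1    2    2    2    2    2
  a   0    1    2    2    2    2    2
LCS length = dp[4][6] = 2

2


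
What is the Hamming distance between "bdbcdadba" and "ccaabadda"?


Comparing "bdbcdadba" and "ccaabadda" position by position:
  Position 0: 'b' vs 'c' => differ
  Position 1: 'd' vs 'c' => differ
  Position 2: 'b' vs 'a' => differ
  Position 3: 'c' vs 'a' => differ
  Position 4: 'd' vs 'b' => differ
  Position 5: 'a' vs 'a' => same
  Position 6: 'd' vs 'd' => same
  Position 7: 'b' vs 'd' => differ
  Position 8: 'a' vs 'a' => same
Total differences (Hamming distance): 6

6


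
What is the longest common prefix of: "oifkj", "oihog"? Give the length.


Words: oifkj, oihog
  Position 0: all 'o' => match
  Position 1: all 'i' => match
  Position 2: ('f', 'h') => mismatch, stop
LCP = "oi" (length 2)

2


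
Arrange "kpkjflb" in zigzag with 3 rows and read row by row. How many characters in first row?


Zigzag "kpkjflb" into 3 rows:
Placing characters:
  'k' => row 0
  'p' => row 1
  'k' => row 2
  'j' => row 1
  'f' => row 0
  'l' => row 1
  'b' => row 2
Rows:
  Row 0: "kf"
  Row 1: "pjl"
  Row 2: "kb"
First row length: 2

2


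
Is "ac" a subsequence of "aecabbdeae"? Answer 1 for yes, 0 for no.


Check if "ac" is a subsequence of "aecabbdeae"
Greedy scan:
  Position 0 ('a'): matches sub[0] = 'a'
  Position 1 ('e'): no match needed
  Position 2 ('c'): matches sub[1] = 'c'
  Position 3 ('a'): no match needed
  Position 4 ('b'): no match needed
  Position 5 ('b'): no match needed
  Position 6 ('d'): no match needed
  Position 7 ('e'): no match needed
  Position 8 ('a'): no match needed
  Position 9 ('e'): no match needed
All 2 characters matched => is a subsequence

1


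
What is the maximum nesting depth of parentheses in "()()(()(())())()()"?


Input: "()()(()(())())()()"
Tracking depth:
  Position 0 '(': depth becomes 1
  Position 1 ')': depth becomes 0
  Position 2 '(': depth becomes 1
  Position 3 ')': depth becomes 0
  Position 4 '(': depth becomes 1
  Position 5 '(': depth becomes 2
  Position 6 ')': depth becomes 1
  Position 7 '(': depth becomes 2
  Position 8 '(': depth becomes 3
  Position 9 ')': depth becomes 2
  Position 10 ')': depth becomes 1
  Position 11 '(': depth becomes 2
  Position 12 ')': depth becomes 1
  Position 13 ')': depth becomes 0
  Position 14 '(': depth becomes 1
  Position 15 ')': depth becomes 0
  Position 16 '(': depth becomes 1
  Position 17 ')': depth becomes 0
Maximum depth reached: 3

3


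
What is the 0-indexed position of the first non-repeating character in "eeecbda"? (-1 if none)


Input: eeecbda
Character frequencies:
  'a': 1
  'b': 1
  'c': 1
  'd': 1
  'e': 3
Scanning left to right for freq == 1:
  Position 0 ('e'): freq=3, skip
  Position 1 ('e'): freq=3, skip
  Position 2 ('e'): freq=3, skip
  Position 3 ('c'): unique! => answer = 3

3


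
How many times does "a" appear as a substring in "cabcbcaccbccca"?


Searching for "a" in "cabcbcaccbccca"
Scanning each position:
  Position 0: "c" => no
  Position 1: "a" => MATCH
  Position 2: "b" => no
  Position 3: "c" => no
  Position 4: "b" => no
  Position 5: "c" => no
  Position 6: "a" => MATCH
  Position 7: "c" => no
  Position 8: "c" => no
  Position 9: "b" => no
  Position 10: "c" => no
  Position 11: "c" => no
  Position 12: "c" => no
  Position 13: "a" => MATCH
Total occurrences: 3

3


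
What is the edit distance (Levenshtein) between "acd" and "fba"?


Computing edit distance: "acd" -> "fba"
DP table:
           f    b    a
      0    1    2    3
  a   1    1    2    2
  c   2    2    2    3
  d   3    3    3    3
Edit distance = dp[3][3] = 3

3


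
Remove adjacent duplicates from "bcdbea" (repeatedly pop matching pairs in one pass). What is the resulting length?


Input: bcdbea
Stack-based adjacent duplicate removal:
  Read 'b': push. Stack: b
  Read 'c': push. Stack: bc
  Read 'd': push. Stack: bcd
  Read 'b': push. Stack: bcdb
  Read 'e': push. Stack: bcdbe
  Read 'a': push. Stack: bcdbea
Final stack: "bcdbea" (length 6)

6


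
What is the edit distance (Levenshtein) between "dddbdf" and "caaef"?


Computing edit distance: "dddbdf" -> "caaef"
DP table:
           c    a    a    e    f
      0    1    2    3    4    5
  d   1    1    2    3    4    5
  d   2    2    2    3    4    5
  d   3    3    3    3    4    5
  b   4    4    4    4    4    5
  d   5    5    5    5    5    5
  f   6    6    6    6    6    5
Edit distance = dp[6][5] = 5

5


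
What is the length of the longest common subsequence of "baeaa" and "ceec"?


LCS of "baeaa" and "ceec"
DP table:
           c    e    e    c
      0    0    0    0    0
  b   0    0    0    0    0
  a   0    0    0    0    0
  e   0    0    1    1    1
  a   0    0    1    1    1
  a   0    0    1    1    1
LCS length = dp[5][4] = 1

1


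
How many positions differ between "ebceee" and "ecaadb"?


Comparing "ebceee" and "ecaadb" position by position:
  Position 0: 'e' vs 'e' => same
  Position 1: 'b' vs 'c' => DIFFER
  Position 2: 'c' vs 'a' => DIFFER
  Position 3: 'e' vs 'a' => DIFFER
  Position 4: 'e' vs 'd' => DIFFER
  Position 5: 'e' vs 'b' => DIFFER
Positions that differ: 5

5


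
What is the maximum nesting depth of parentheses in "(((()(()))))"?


Input: "(((()(()))))"
Tracking depth:
  Position 0 '(': depth becomes 1
  Position 1 '(': depth becomes 2
  Position 2 '(': depth becomes 3
  Position 3 '(': depth becomes 4
  Position 4 ')': depth becomes 3
  Position 5 '(': depth becomes 4
  Position 6 '(': depth becomes 5
  Position 7 ')': depth becomes 4
  Position 8 ')': depth becomes 3
  Position 9 ')': depth becomes 2
  Position 10 ')': depth becomes 1
  Position 11 ')': depth becomes 0
Maximum depth reached: 5

5


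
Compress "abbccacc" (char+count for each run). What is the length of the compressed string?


Input: abbccacc
Runs:
  'a' x 1 => "a1"
  'b' x 2 => "b2"
  'c' x 2 => "c2"
  'a' x 1 => "a1"
  'c' x 2 => "c2"
Compressed: "a1b2c2a1c2"
Compressed length: 10

10


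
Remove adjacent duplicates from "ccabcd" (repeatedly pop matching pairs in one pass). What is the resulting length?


Input: ccabcd
Stack-based adjacent duplicate removal:
  Read 'c': push. Stack: c
  Read 'c': matches stack top 'c' => pop. Stack: (empty)
  Read 'a': push. Stack: a
  Read 'b': push. Stack: ab
  Read 'c': push. Stack: abc
  Read 'd': push. Stack: abcd
Final stack: "abcd" (length 4)

4


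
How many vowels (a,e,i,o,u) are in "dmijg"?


Input: dmijg
Checking each character:
  'd' at position 0: consonant
  'm' at position 1: consonant
  'i' at position 2: vowel (running total: 1)
  'j' at position 3: consonant
  'g' at position 4: consonant
Total vowels: 1

1


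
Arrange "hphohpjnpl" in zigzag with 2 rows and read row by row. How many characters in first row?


Zigzag "hphohpjnpl" into 2 rows:
Placing characters:
  'h' => row 0
  'p' => row 1
  'h' => row 0
  'o' => row 1
  'h' => row 0
  'p' => row 1
  'j' => row 0
  'n' => row 1
  'p' => row 0
  'l' => row 1
Rows:
  Row 0: "hhhjp"
  Row 1: "popnl"
First row length: 5

5


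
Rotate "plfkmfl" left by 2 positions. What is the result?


Input: "plfkmfl", rotate left by 2
First 2 characters: "pl"
Remaining characters: "fkmfl"
Concatenate remaining + first: "fkmfl" + "pl" = "fkmflpl"

fkmflpl


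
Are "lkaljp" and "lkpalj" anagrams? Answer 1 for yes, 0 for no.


Strings: "lkaljp", "lkpalj"
Sorted first:  ajkllp
Sorted second: ajkllp
Sorted forms match => anagrams

1


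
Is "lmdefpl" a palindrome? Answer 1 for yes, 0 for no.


Input: lmdefpl
Reversed: lpfedml
  Compare pos 0 ('l') with pos 6 ('l'): match
  Compare pos 1 ('m') with pos 5 ('p'): MISMATCH
  Compare pos 2 ('d') with pos 4 ('f'): MISMATCH
Result: not a palindrome

0


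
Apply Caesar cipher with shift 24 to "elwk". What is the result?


Caesar cipher: shift "elwk" by 24
  'e' (pos 4) + 24 = pos 2 = 'c'
  'l' (pos 11) + 24 = pos 9 = 'j'
  'w' (pos 22) + 24 = pos 20 = 'u'
  'k' (pos 10) + 24 = pos 8 = 'i'
Result: cjui

cjui


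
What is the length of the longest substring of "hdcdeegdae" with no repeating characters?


Input: "hdcdeegdae"
Sliding window (track last position of each char):
  Position 0 ('h'): window [0,0] length 1 -- new best
  Position 1 ('d'): window [0,1] length 2 -- new best
  Position 2 ('c'): window [0,2] length 3 -- new best
  Position 3 ('d'): repeat (last at 1), move window start to 2
  Position 3 ('d'): window [2,3] length 2
  Position 4 ('e'): window [2,4] length 3
  Position 5 ('e'): repeat (last at 4), move window start to 5
  Position 5 ('e'): window [5,5] length 1
  Position 6 ('g'): window [5,6] length 2
  Position 7 ('d'): window [5,7] length 3
  Position 8 ('a'): window [5,8] length 4 -- new best
  Position 9 ('e'): repeat (last at 5), move window start to 6
  Position 9 ('e'): window [6,9] length 4
Longest substring with no repeats: "egda" with length 4

4


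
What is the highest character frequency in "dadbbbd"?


Input: dadbbbd
Character counts:
  'a': 1
  'b': 3
  'd': 3
Maximum frequency: 3

3


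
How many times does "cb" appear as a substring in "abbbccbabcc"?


Searching for "cb" in "abbbccbabcc"
Scanning each position:
  Position 0: "ab" => no
  Position 1: "bb" => no
  Position 2: "bb" => no
  Position 3: "bc" => no
  Position 4: "cc" => no
  Position 5: "cb" => MATCH
  Position 6: "ba" => no
  Position 7: "ab" => no
  Position 8: "bc" => no
  Position 9: "cc" => no
Total occurrences: 1

1


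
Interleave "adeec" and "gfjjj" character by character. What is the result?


Interleaving "adeec" and "gfjjj":
  Position 0: 'a' from first, 'g' from second => "ag"
  Position 1: 'd' from first, 'f' from second => "df"
  Position 2: 'e' from first, 'j' from second => "ej"
  Position 3: 'e' from first, 'j' from second => "ej"
  Position 4: 'c' from first, 'j' from second => "cj"
Result: agdfejejcj

agdfejejcj


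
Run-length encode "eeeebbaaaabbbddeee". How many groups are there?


Input: eeeebbaaaabbbddeee
Scanning for consecutive runs:
  Group 1: 'e' x 4 (positions 0-3)
  Group 2: 'b' x 2 (positions 4-5)
  Group 3: 'a' x 4 (positions 6-9)
  Group 4: 'b' x 3 (positions 10-12)
  Group 5: 'd' x 2 (positions 13-14)
  Group 6: 'e' x 3 (positions 15-17)
Total groups: 6

6


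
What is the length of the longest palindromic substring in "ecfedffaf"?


Input: "ecfedffaf"
Checking substrings for palindromes:
  [6:9] "faf" (len 3) => palindrome
  [5:7] "ff" (len 2) => palindrome
Longest palindromic substring: "faf" with length 3

3


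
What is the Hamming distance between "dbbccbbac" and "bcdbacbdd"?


Comparing "dbbccbbac" and "bcdbacbdd" position by position:
  Position 0: 'd' vs 'b' => differ
  Position 1: 'b' vs 'c' => differ
  Position 2: 'b' vs 'd' => differ
  Position 3: 'c' vs 'b' => differ
  Position 4: 'c' vs 'a' => differ
  Position 5: 'b' vs 'c' => differ
  Position 6: 'b' vs 'b' => same
  Position 7: 'a' vs 'd' => differ
  Position 8: 'c' vs 'd' => differ
Total differences (Hamming distance): 8

8


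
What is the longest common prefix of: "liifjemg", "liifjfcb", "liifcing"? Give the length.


Words: liifjemg, liifjfcb, liifcing
  Position 0: all 'l' => match
  Position 1: all 'i' => match
  Position 2: all 'i' => match
  Position 3: all 'f' => match
  Position 4: ('j', 'j', 'c') => mismatch, stop
LCP = "liif" (length 4)

4


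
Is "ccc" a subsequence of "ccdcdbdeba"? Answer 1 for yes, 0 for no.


Check if "ccc" is a subsequence of "ccdcdbdeba"
Greedy scan:
  Position 0 ('c'): matches sub[0] = 'c'
  Position 1 ('c'): matches sub[1] = 'c'
  Position 2 ('d'): no match needed
  Position 3 ('c'): matches sub[2] = 'c'
  Position 4 ('d'): no match needed
  Position 5 ('b'): no match needed
  Position 6 ('d'): no match needed
  Position 7 ('e'): no match needed
  Position 8 ('b'): no match needed
  Position 9 ('a'): no match needed
All 3 characters matched => is a subsequence

1


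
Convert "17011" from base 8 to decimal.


Input: "17011" in base 8
Positional expansion:
  Digit '1' (value 1) x 8^4 = 4096
  Digit '7' (value 7) x 8^3 = 3584
  Digit '0' (value 0) x 8^2 = 0
  Digit '1' (value 1) x 8^1 = 8
  Digit '1' (value 1) x 8^0 = 1
Sum = 7689

7689


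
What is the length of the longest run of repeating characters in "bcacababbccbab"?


Input: "bcacababbccbab"
Scanning for longest run:
  Position 1 ('c'): new char, reset run to 1
  Position 2 ('a'): new char, reset run to 1
  Position 3 ('c'): new char, reset run to 1
  Position 4 ('a'): new char, reset run to 1
  Position 5 ('b'): new char, reset run to 1
  Position 6 ('a'): new char, reset run to 1
  Position 7 ('b'): new char, reset run to 1
  Position 8 ('b'): continues run of 'b', length=2
  Position 9 ('c'): new char, reset run to 1
  Position 10 ('c'): continues run of 'c', length=2
  Position 11 ('b'): new char, reset run to 1
  Position 12 ('a'): new char, reset run to 1
  Position 13 ('b'): new char, reset run to 1
Longest run: 'b' with length 2

2


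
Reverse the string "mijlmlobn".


Input: mijlmlobn
Reading characters right to left:
  Position 8: 'n'
  Position 7: 'b'
  Position 6: 'o'
  Position 5: 'l'
  Position 4: 'm'
  Position 3: 'l'
  Position 2: 'j'
  Position 1: 'i'
  Position 0: 'm'
Reversed: nbolmljim

nbolmljim


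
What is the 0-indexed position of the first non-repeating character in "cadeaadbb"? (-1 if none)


Input: cadeaadbb
Character frequencies:
  'a': 3
  'b': 2
  'c': 1
  'd': 2
  'e': 1
Scanning left to right for freq == 1:
  Position 0 ('c'): unique! => answer = 0

0


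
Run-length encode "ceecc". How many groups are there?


Input: ceecc
Scanning for consecutive runs:
  Group 1: 'c' x 1 (positions 0-0)
  Group 2: 'e' x 2 (positions 1-2)
  Group 3: 'c' x 2 (positions 3-4)
Total groups: 3

3


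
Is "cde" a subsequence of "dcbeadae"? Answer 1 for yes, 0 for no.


Check if "cde" is a subsequence of "dcbeadae"
Greedy scan:
  Position 0 ('d'): no match needed
  Position 1 ('c'): matches sub[0] = 'c'
  Position 2 ('b'): no match needed
  Position 3 ('e'): no match needed
  Position 4 ('a'): no match needed
  Position 5 ('d'): matches sub[1] = 'd'
  Position 6 ('a'): no match needed
  Position 7 ('e'): matches sub[2] = 'e'
All 3 characters matched => is a subsequence

1


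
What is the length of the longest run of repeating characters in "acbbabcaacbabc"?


Input: "acbbabcaacbabc"
Scanning for longest run:
  Position 1 ('c'): new char, reset run to 1
  Position 2 ('b'): new char, reset run to 1
  Position 3 ('b'): continues run of 'b', length=2
  Position 4 ('a'): new char, reset run to 1
  Position 5 ('b'): new char, reset run to 1
  Position 6 ('c'): new char, reset run to 1
  Position 7 ('a'): new char, reset run to 1
  Position 8 ('a'): continues run of 'a', length=2
  Position 9 ('c'): new char, reset run to 1
  Position 10 ('b'): new char, reset run to 1
  Position 11 ('a'): new char, reset run to 1
  Position 12 ('b'): new char, reset run to 1
  Position 13 ('c'): new char, reset run to 1
Longest run: 'b' with length 2

2


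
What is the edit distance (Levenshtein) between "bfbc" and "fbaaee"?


Computing edit distance: "bfbc" -> "fbaaee"
DP table:
           f    b    a    a    e    e
      0    1    2    3    4    5    6
  b   1    1    1    2    3    4    5
  f   2    1    2    2    3    4    5
  b   3    2    1    2    3    4    5
  c   4    3    2    2    3    4    5
Edit distance = dp[4][6] = 5

5


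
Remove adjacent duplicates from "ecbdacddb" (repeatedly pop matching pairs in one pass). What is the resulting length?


Input: ecbdacddb
Stack-based adjacent duplicate removal:
  Read 'e': push. Stack: e
  Read 'c': push. Stack: ec
  Read 'b': push. Stack: ecb
  Read 'd': push. Stack: ecbd
  Read 'a': push. Stack: ecbda
  Read 'c': push. Stack: ecbdac
  Read 'd': push. Stack: ecbdacd
  Read 'd': matches stack top 'd' => pop. Stack: ecbdac
  Read 'b': push. Stack: ecbdacb
Final stack: "ecbdacb" (length 7)

7


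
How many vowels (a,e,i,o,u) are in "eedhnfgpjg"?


Input: eedhnfgpjg
Checking each character:
  'e' at position 0: vowel (running total: 1)
  'e' at position 1: vowel (running total: 2)
  'd' at position 2: consonant
  'h' at position 3: consonant
  'n' at position 4: consonant
  'f' at position 5: consonant
  'g' at position 6: consonant
  'p' at position 7: consonant
  'j' at position 8: consonant
  'g' at position 9: consonant
Total vowels: 2

2


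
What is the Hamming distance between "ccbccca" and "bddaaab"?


Comparing "ccbccca" and "bddaaab" position by position:
  Position 0: 'c' vs 'b' => differ
  Position 1: 'c' vs 'd' => differ
  Position 2: 'b' vs 'd' => differ
  Position 3: 'c' vs 'a' => differ
  Position 4: 'c' vs 'a' => differ
  Position 5: 'c' vs 'a' => differ
  Position 6: 'a' vs 'b' => differ
Total differences (Hamming distance): 7

7


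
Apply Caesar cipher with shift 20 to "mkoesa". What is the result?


Caesar cipher: shift "mkoesa" by 20
  'm' (pos 12) + 20 = pos 6 = 'g'
  'k' (pos 10) + 20 = pos 4 = 'e'
  'o' (pos 14) + 20 = pos 8 = 'i'
  'e' (pos 4) + 20 = pos 24 = 'y'
  's' (pos 18) + 20 = pos 12 = 'm'
  'a' (pos 0) + 20 = pos 20 = 'u'
Result: geiymu

geiymu


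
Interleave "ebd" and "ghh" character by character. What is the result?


Interleaving "ebd" and "ghh":
  Position 0: 'e' from first, 'g' from second => "eg"
  Position 1: 'b' from first, 'h' from second => "bh"
  Position 2: 'd' from first, 'h' from second => "dh"
Result: egbhdh

egbhdh


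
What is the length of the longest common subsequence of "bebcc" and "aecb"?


LCS of "bebcc" and "aecb"
DP table:
           a    e    c    b
      0    0    0    0    0
  b   0    0    0    0    1
  e   0    0    1    1    1
  b   0    0    1    1    2
  c   0    0    1    2    2
  c   0    0    1    2    2
LCS length = dp[5][4] = 2

2


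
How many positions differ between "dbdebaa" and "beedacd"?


Comparing "dbdebaa" and "beedacd" position by position:
  Position 0: 'd' vs 'b' => DIFFER
  Position 1: 'b' vs 'e' => DIFFER
  Position 2: 'd' vs 'e' => DIFFER
  Position 3: 'e' vs 'd' => DIFFER
  Position 4: 'b' vs 'a' => DIFFER
  Position 5: 'a' vs 'c' => DIFFER
  Position 6: 'a' vs 'd' => DIFFER
Positions that differ: 7

7


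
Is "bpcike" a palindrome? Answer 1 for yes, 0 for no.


Input: bpcike
Reversed: ekicpb
  Compare pos 0 ('b') with pos 5 ('e'): MISMATCH
  Compare pos 1 ('p') with pos 4 ('k'): MISMATCH
  Compare pos 2 ('c') with pos 3 ('i'): MISMATCH
Result: not a palindrome

0


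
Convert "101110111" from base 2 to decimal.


Input: "101110111" in base 2
Positional expansion:
  Digit '1' (value 1) x 2^8 = 256
  Digit '0' (value 0) x 2^7 = 0
  Digit '1' (value 1) x 2^6 = 64
  Digit '1' (value 1) x 2^5 = 32
  Digit '1' (value 1) x 2^4 = 16
  Digit '0' (value 0) x 2^3 = 0
  Digit '1' (value 1) x 2^2 = 4
  Digit '1' (value 1) x 2^1 = 2
  Digit '1' (value 1) x 2^0 = 1
Sum = 375

375


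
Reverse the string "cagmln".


Input: cagmln
Reading characters right to left:
  Position 5: 'n'
  Position 4: 'l'
  Position 3: 'm'
  Position 2: 'g'
  Position 1: 'a'
  Position 0: 'c'
Reversed: nlmgac

nlmgac


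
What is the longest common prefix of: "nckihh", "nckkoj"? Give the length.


Words: nckihh, nckkoj
  Position 0: all 'n' => match
  Position 1: all 'c' => match
  Position 2: all 'k' => match
  Position 3: ('i', 'k') => mismatch, stop
LCP = "nck" (length 3)

3


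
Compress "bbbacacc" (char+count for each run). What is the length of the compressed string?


Input: bbbacacc
Runs:
  'b' x 3 => "b3"
  'a' x 1 => "a1"
  'c' x 1 => "c1"
  'a' x 1 => "a1"
  'c' x 2 => "c2"
Compressed: "b3a1c1a1c2"
Compressed length: 10

10


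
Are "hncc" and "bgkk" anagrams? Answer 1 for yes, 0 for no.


Strings: "hncc", "bgkk"
Sorted first:  cchn
Sorted second: bgkk
Differ at position 0: 'c' vs 'b' => not anagrams

0


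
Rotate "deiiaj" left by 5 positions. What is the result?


Input: "deiiaj", rotate left by 5
First 5 characters: "deiia"
Remaining characters: "j"
Concatenate remaining + first: "j" + "deiia" = "jdeiia"

jdeiia


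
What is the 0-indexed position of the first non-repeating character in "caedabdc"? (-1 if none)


Input: caedabdc
Character frequencies:
  'a': 2
  'b': 1
  'c': 2
  'd': 2
  'e': 1
Scanning left to right for freq == 1:
  Position 0 ('c'): freq=2, skip
  Position 1 ('a'): freq=2, skip
  Position 2 ('e'): unique! => answer = 2

2


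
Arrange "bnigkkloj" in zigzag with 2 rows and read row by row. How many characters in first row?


Zigzag "bnigkkloj" into 2 rows:
Placing characters:
  'b' => row 0
  'n' => row 1
  'i' => row 0
  'g' => row 1
  'k' => row 0
  'k' => row 1
  'l' => row 0
  'o' => row 1
  'j' => row 0
Rows:
  Row 0: "biklj"
  Row 1: "ngko"
First row length: 5

5


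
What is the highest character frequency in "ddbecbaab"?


Input: ddbecbaab
Character counts:
  'a': 2
  'b': 3
  'c': 1
  'd': 2
  'e': 1
Maximum frequency: 3

3


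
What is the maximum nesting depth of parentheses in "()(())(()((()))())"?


Input: "()(())(()((()))())"
Tracking depth:
  Position 0 '(': depth becomes 1
  Position 1 ')': depth becomes 0
  Position 2 '(': depth becomes 1
  Position 3 '(': depth becomes 2
  Position 4 ')': depth becomes 1
  Position 5 ')': depth becomes 0
  Position 6 '(': depth becomes 1
  Position 7 '(': depth becomes 2
  Position 8 ')': depth becomes 1
  Position 9 '(': depth becomes 2
  Position 10 '(': depth becomes 3
  Position 11 '(': depth becomes 4
  Position 12 ')': depth becomes 3
  Position 13 ')': depth becomes 2
  Position 14 ')': depth becomes 1
  Position 15 '(': depth becomes 2
  Position 16 ')': depth becomes 1
  Position 17 ')': depth becomes 0
Maximum depth reached: 4

4


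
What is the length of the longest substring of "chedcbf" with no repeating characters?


Input: "chedcbf"
Sliding window (track last position of each char):
  Position 0 ('c'): window [0,0] length 1 -- new best
  Position 1 ('h'): window [0,1] length 2 -- new best
  Position 2 ('e'): window [0,2] length 3 -- new best
  Position 3 ('d'): window [0,3] length 4 -- new best
  Position 4 ('c'): repeat (last at 0), move window start to 1
  Position 4 ('c'): window [1,4] length 4
  Position 5 ('b'): window [1,5] length 5 -- new best
  Position 6 ('f'): window [1,6] length 6 -- new best
Longest substring with no repeats: "hedcbf" with length 6

6


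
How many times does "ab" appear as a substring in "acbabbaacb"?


Searching for "ab" in "acbabbaacb"
Scanning each position:
  Position 0: "ac" => no
  Position 1: "cb" => no
  Position 2: "ba" => no
  Position 3: "ab" => MATCH
  Position 4: "bb" => no
  Position 5: "ba" => no
  Position 6: "aa" => no
  Position 7: "ac" => no
  Position 8: "cb" => no
Total occurrences: 1

1


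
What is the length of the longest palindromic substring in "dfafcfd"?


Input: "dfafcfd"
Checking substrings for palindromes:
  [1:4] "faf" (len 3) => palindrome
  [3:6] "fcf" (len 3) => palindrome
Longest palindromic substring: "faf" with length 3

3


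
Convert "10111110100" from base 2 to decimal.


Input: "10111110100" in base 2
Positional expansion:
  Digit '1' (value 1) x 2^10 = 1024
  Digit '0' (value 0) x 2^9 = 0
  Digit '1' (value 1) x 2^8 = 256
  Digit '1' (value 1) x 2^7 = 128
  Digit '1' (value 1) x 2^6 = 64
  Digit '1' (value 1) x 2^5 = 32
  Digit '1' (value 1) x 2^4 = 16
  Digit '0' (value 0) x 2^3 = 0
  Digit '1' (value 1) x 2^2 = 4
  Digit '0' (value 0) x 2^1 = 0
  Digit '0' (value 0) x 2^0 = 0
Sum = 1524

1524


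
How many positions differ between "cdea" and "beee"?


Comparing "cdea" and "beee" position by position:
  Position 0: 'c' vs 'b' => DIFFER
  Position 1: 'd' vs 'e' => DIFFER
  Position 2: 'e' vs 'e' => same
  Position 3: 'a' vs 'e' => DIFFER
Positions that differ: 3

3


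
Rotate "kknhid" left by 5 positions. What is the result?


Input: "kknhid", rotate left by 5
First 5 characters: "kknhi"
Remaining characters: "d"
Concatenate remaining + first: "d" + "kknhi" = "dkknhi"

dkknhi


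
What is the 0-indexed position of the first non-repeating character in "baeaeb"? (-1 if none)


Input: baeaeb
Character frequencies:
  'a': 2
  'b': 2
  'e': 2
Scanning left to right for freq == 1:
  Position 0 ('b'): freq=2, skip
  Position 1 ('a'): freq=2, skip
  Position 2 ('e'): freq=2, skip
  Position 3 ('a'): freq=2, skip
  Position 4 ('e'): freq=2, skip
  Position 5 ('b'): freq=2, skip
  No unique character found => answer = -1

-1


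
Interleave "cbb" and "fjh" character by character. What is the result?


Interleaving "cbb" and "fjh":
  Position 0: 'c' from first, 'f' from second => "cf"
  Position 1: 'b' from first, 'j' from second => "bj"
  Position 2: 'b' from first, 'h' from second => "bh"
Result: cfbjbh

cfbjbh


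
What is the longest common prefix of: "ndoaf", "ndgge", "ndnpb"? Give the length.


Words: ndoaf, ndgge, ndnpb
  Position 0: all 'n' => match
  Position 1: all 'd' => match
  Position 2: ('o', 'g', 'n') => mismatch, stop
LCP = "nd" (length 2)

2


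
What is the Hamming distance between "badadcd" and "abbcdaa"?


Comparing "badadcd" and "abbcdaa" position by position:
  Position 0: 'b' vs 'a' => differ
  Position 1: 'a' vs 'b' => differ
  Position 2: 'd' vs 'b' => differ
  Position 3: 'a' vs 'c' => differ
  Position 4: 'd' vs 'd' => same
  Position 5: 'c' vs 'a' => differ
  Position 6: 'd' vs 'a' => differ
Total differences (Hamming distance): 6

6


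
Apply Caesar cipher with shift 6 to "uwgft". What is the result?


Caesar cipher: shift "uwgft" by 6
  'u' (pos 20) + 6 = pos 0 = 'a'
  'w' (pos 22) + 6 = pos 2 = 'c'
  'g' (pos 6) + 6 = pos 12 = 'm'
  'f' (pos 5) + 6 = pos 11 = 'l'
  't' (pos 19) + 6 = pos 25 = 'z'
Result: acmlz

acmlz


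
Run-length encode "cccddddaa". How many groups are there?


Input: cccddddaa
Scanning for consecutive runs:
  Group 1: 'c' x 3 (positions 0-2)
  Group 2: 'd' x 4 (positions 3-6)
  Group 3: 'a' x 2 (positions 7-8)
Total groups: 3

3


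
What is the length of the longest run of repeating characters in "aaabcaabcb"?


Input: "aaabcaabcb"
Scanning for longest run:
  Position 1 ('a'): continues run of 'a', length=2
  Position 2 ('a'): continues run of 'a', length=3
  Position 3 ('b'): new char, reset run to 1
  Position 4 ('c'): new char, reset run to 1
  Position 5 ('a'): new char, reset run to 1
  Position 6 ('a'): continues run of 'a', length=2
  Position 7 ('b'): new char, reset run to 1
  Position 8 ('c'): new char, reset run to 1
  Position 9 ('b'): new char, reset run to 1
Longest run: 'a' with length 3

3


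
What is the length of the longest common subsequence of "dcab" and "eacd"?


LCS of "dcab" and "eacd"
DP table:
           e    a    c    d
      0    0    0    0    0
  d   0    0    0    0    1
  c   0    0    0    1    1
  a   0    0    1    1    1
  b   0    0    1    1    1
LCS length = dp[4][4] = 1

1


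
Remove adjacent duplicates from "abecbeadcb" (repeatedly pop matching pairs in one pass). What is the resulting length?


Input: abecbeadcb
Stack-based adjacent duplicate removal:
  Read 'a': push. Stack: a
  Read 'b': push. Stack: ab
  Read 'e': push. Stack: abe
  Read 'c': push. Stack: abec
  Read 'b': push. Stack: abecb
  Read 'e': push. Stack: abecbe
  Read 'a': push. Stack: abecbea
  Read 'd': push. Stack: abecbead
  Read 'c': push. Stack: abecbeadc
  Read 'b': push. Stack: abecbeadcb
Final stack: "abecbeadcb" (length 10)

10


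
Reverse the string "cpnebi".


Input: cpnebi
Reading characters right to left:
  Position 5: 'i'
  Position 4: 'b'
  Position 3: 'e'
  Position 2: 'n'
  Position 1: 'p'
  Position 0: 'c'
Reversed: ibenpc

ibenpc


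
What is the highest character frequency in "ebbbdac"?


Input: ebbbdac
Character counts:
  'a': 1
  'b': 3
  'c': 1
  'd': 1
  'e': 1
Maximum frequency: 3

3


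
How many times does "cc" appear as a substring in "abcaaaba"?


Searching for "cc" in "abcaaaba"
Scanning each position:
  Position 0: "ab" => no
  Position 1: "bc" => no
  Position 2: "ca" => no
  Position 3: "aa" => no
  Position 4: "aa" => no
  Position 5: "ab" => no
  Position 6: "ba" => no
Total occurrences: 0

0


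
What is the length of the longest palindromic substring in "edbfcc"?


Input: "edbfcc"
Checking substrings for palindromes:
  [4:6] "cc" (len 2) => palindrome
Longest palindromic substring: "cc" with length 2

2


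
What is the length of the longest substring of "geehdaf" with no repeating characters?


Input: "geehdaf"
Sliding window (track last position of each char):
  Position 0 ('g'): window [0,0] length 1 -- new best
  Position 1 ('e'): window [0,1] length 2 -- new best
  Position 2 ('e'): repeat (last at 1), move window start to 2
  Position 2 ('e'): window [2,2] length 1
  Position 3 ('h'): window [2,3] length 2
  Position 4 ('d'): window [2,4] length 3 -- new best
  Position 5 ('a'): window [2,5] length 4 -- new best
  Position 6 ('f'): window [2,6] length 5 -- new best
Longest substring with no repeats: "ehdaf" with length 5

5
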